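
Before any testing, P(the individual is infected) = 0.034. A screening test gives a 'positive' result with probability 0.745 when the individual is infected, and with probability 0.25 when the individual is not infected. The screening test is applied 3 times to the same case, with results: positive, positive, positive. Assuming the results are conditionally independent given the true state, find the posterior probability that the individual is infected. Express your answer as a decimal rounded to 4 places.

Posterior P(H) ≈ 0.4822

Let H be the event that the individual is infected; start with P(H) = 0.034. P('positive'|H) = 0.745, P('positive'|¬H) = 0.25.
Update on result 1 ('positive'): P(H) ← 0.745·0.0340 / (0.745·0.0340 + 0.25·0.9660) = 0.025330/0.26683 = 0.0949.
Update on result 2 ('positive'): P(H) ← 0.745·0.0949 / (0.745·0.0949 + 0.25·0.9051) = 0.070722/0.29699 = 0.2381.
Update on result 3 ('positive'): P(H) ← 0.745·0.2381 / (0.745·0.2381 + 0.25·0.7619) = 0.17741/0.36787 = 0.4822.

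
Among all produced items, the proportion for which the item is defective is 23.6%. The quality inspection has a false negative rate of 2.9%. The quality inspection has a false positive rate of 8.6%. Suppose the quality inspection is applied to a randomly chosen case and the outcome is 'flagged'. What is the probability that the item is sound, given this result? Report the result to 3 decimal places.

P(¬H | E) ≈ 0.223

Write H for 'the item is defective'. Prior odds H:¬H = 0.236/0.764 = 0.30890. For the 'flagged' outcome, the likelihood ratio is 0.971/0.086 = 11.291.
Posterior odds = 0.30890 × 11.291 = 3.4877, so P(H|E) = 3.4877/(1+3.4877) = 0.777. Then P(¬H|E) = 1 − 0.777 = 0.223.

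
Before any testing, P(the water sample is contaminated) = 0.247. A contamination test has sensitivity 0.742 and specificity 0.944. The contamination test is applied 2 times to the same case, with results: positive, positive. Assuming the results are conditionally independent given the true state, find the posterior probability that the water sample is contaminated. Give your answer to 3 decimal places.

Posterior P(H) ≈ 0.983

With H the event that the water sample is contaminated, the joint likelihood of the observed sequence is P(data|H) = 0.742·0.742 = 0.55056 and P(data|¬H) = 0.056·0.056 = 0.0031360.
Bayes: P(H|data) = 0.247·0.55056 / (0.247·0.55056 + 0.753·0.0031360) = 0.13599/0.13835 = 0.9829.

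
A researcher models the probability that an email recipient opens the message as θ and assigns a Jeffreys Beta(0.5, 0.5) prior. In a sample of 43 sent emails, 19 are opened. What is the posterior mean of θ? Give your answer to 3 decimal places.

Posterior mean ≈ 0.443

The binomial likelihood is conjugate to the Beta prior: with 19 successes and 24 failures, the posterior is Beta(0.5+19, 0.5+24) = Beta(19.5, 24.5).
Posterior mean = α/(α+β) = 19.5/44 = 0.443.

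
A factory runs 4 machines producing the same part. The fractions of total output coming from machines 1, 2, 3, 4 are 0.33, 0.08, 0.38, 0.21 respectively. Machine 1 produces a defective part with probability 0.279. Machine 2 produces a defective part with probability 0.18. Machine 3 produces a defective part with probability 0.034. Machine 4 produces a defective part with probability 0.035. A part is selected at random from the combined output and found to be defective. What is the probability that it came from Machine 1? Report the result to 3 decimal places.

Tabulate prior·likelihood by source: [1] prior 0.33, lik 0.279, product 0.09207; [2] prior 0.08, lik 0.18, product 0.01440; [3] prior 0.38, lik 0.034, product 0.01292; [4] prior 0.21, lik 0.035, product 0.007350.
Normalizing constant = 0.12674; the posterior for Machine 1 is its product over the sum, 0.09207/0.12674 = 0.726.

Posterior probability ≈ 0.726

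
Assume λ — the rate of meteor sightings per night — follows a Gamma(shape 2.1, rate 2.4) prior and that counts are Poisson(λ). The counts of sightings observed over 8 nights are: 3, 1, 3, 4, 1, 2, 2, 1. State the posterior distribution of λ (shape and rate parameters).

The Poisson likelihood adds the total count to the shape and the number of exposure periods to the rate. Here ∑xᵢ = 17 and n = 8, so shape 2.1→19.1 and rate 2.4→10.4.

Posterior: Gamma(shape=19.1, rate=10.4)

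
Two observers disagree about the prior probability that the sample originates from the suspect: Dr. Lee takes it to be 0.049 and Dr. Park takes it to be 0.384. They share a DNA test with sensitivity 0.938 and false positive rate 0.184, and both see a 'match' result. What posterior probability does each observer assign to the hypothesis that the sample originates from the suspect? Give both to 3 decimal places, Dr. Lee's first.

Dr. Lee: 0.208; Dr. Park: 0.761

P('+'|H) = 0.938, P('+'|¬H) = 0.184.
Dr. Lee: numerator 0.938·0.049 = 0.045962; evidence = 0.045962+0.184·0.951 = 0.22095; posterior = 0.208.
Dr. Park: numerator 0.938·0.384 = 0.36019; evidence = 0.36019+0.184·0.616 = 0.47354; posterior = 0.761.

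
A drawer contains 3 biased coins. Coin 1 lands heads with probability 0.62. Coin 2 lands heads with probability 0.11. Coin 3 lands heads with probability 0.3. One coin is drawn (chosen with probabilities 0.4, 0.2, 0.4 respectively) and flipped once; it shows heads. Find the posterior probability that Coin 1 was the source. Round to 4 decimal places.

Posterior probability ≈ 0.6359

Tabulate prior·likelihood by source: [1] prior 0.4, lik 0.62, product 0.2480; [2] prior 0.2, lik 0.11, product 0.02200; [3] prior 0.4, lik 0.3, product 0.1200.
Normalizing constant = 0.39000; the posterior for Coin 1 is its product over the sum, 0.2480/0.39000 = 0.6359.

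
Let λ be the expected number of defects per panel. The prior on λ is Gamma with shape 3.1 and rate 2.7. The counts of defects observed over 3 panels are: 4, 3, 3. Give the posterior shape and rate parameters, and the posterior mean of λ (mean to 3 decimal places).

Total count ∑xᵢ = 10 over n = 3 panels.
Gamma is conjugate to the Poisson likelihood: posterior is Gamma(shape = 3.1+10 = 13.1, rate = 2.7+3 = 5.7).
E[λ | data] = 13.1/5.7 = 2.298.

Posterior: Gamma(shape=13.1, rate=5.7); mean ≈ 2.298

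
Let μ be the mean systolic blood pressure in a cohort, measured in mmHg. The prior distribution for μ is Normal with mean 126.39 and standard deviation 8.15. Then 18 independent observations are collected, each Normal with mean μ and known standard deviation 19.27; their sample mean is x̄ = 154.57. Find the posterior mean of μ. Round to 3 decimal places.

Prior precision 1/τ₀² = 1/8.15² = 0.0150551; data precision n/σ² = 18/19.27² = 0.0484740.
Posterior precision = 0.0150551 + 0.0484740 = 0.0635292.
Posterior mean = (0.0150551·126.39 + 0.0484740·154.57) / 0.0635292 = 147.892.

Posterior mean ≈ 147.892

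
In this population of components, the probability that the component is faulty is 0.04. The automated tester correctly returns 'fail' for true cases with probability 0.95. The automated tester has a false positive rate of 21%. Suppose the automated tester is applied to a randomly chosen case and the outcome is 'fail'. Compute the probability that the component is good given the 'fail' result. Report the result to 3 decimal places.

Let H be the event that the component is faulty. P(H) = 0.04, so P(¬H) = 0.96. With E the 'fail' result, P(E|H) = 0.95 and P(E|¬H) = 0.21.
P(E) = 0.95·0.04 + 0.21·0.96 = 0.038000 + 0.20160 = 0.23960.
By Bayes' theorem, P(H|E) = 0.038000 / 0.23960 = 0.159. Hence P(¬H|E) = 1 − 0.159 = 0.841.

P(¬H | E) ≈ 0.841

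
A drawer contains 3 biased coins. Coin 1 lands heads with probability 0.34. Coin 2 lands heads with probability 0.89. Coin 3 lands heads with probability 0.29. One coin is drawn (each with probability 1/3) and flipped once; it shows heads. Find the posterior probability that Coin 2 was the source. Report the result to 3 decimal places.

Posterior probability ≈ 0.586

Tabulate prior·likelihood by source: [1] prior 0.333333, lik 0.34, product 0.1133; [2] prior 0.333333, lik 0.89, product 0.2967; [3] prior 0.333333, lik 0.29, product 0.09667.
Normalizing constant = 0.50667; the posterior for Coin 2 is its product over the sum, 0.2967/0.50667 = 0.586.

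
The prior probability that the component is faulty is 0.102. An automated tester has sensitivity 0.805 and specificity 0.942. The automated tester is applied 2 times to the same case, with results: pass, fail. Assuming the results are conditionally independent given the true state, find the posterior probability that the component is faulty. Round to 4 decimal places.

With H the event that the component is faulty, the joint likelihood of the observed sequence is P(data|H) = 0.195·0.805 = 0.15698 and P(data|¬H) = 0.942·0.058 = 0.054636.
Bayes: P(H|data) = 0.102·0.15698 / (0.102·0.15698 + 0.898·0.054636) = 0.016011/0.065075 = 0.2460.

Posterior P(H) ≈ 0.2460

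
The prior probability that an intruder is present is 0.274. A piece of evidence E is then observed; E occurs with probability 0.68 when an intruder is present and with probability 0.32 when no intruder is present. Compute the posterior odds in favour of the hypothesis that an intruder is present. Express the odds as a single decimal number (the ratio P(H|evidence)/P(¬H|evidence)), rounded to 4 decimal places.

Prior odds = 0.274/(1−0.274) = 0.37741. In log-odds, ln(0.37741) = -0.97442.
Add log likelihood ratio: ln(2.1250) = 0.75377.
Posterior log-odds = -0.22065, so posterior odds = exp(-0.22065) = 0.80200.

Posterior odds ≈ 0.8020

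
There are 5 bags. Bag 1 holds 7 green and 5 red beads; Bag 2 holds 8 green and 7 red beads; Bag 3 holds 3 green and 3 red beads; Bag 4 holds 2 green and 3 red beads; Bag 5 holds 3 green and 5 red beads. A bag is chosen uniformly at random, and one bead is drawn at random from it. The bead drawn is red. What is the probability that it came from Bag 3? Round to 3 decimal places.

P(red|Bag 1) = 0.4167; P(red|Bag 2) = 0.4667; P(red|Bag 3) = 0.5; P(red|Bag 4) = 0.6; P(red|Bag 5) = 0.625.
Prior × likelihood for each source: 0.2·0.4167=0.08333, 0.2·0.4667=0.09333, 0.2·0.5=0.1000, 0.2·0.6=0.1200, 0.2·0.625=0.1250. Summing gives P(red) = 0.52167.
P(Bag 3 | red) = 0.1000 / 0.52167 = 0.192.

Posterior probability ≈ 0.192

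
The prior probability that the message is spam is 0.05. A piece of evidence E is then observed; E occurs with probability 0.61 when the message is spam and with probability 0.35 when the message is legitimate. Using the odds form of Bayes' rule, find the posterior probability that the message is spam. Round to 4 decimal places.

Prior odds = 0.05/(1−0.05) = 0.052632.
Likelihood ratio for E = 0.61/0.35 = 1.7429.
Posterior odds = prior odds × LR = 0.091729.
Posterior probability = odds/(1+odds) = 0.091729/1.0917 = 0.0840.

Posterior probability ≈ 0.0840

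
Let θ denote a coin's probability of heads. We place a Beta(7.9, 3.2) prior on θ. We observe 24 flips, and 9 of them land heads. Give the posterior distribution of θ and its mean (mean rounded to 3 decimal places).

Posterior: Beta(16.9, 18.2); mean ≈ 0.481

The binomial likelihood is conjugate to the Beta prior: with 9 successes and 15 failures, the posterior is Beta(7.9+9, 3.2+15) = Beta(16.9, 18.2).
E[θ | data] = 16.9/(16.9+18.2) = 0.481.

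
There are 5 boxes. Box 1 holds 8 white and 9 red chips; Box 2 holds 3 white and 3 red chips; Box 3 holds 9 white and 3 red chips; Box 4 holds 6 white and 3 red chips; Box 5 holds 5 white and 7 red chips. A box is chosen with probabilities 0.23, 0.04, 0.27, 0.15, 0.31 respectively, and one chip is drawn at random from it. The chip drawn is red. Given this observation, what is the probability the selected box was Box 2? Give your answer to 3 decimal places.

P(red|Box 1) = 0.5294; P(red|Box 2) = 0.5; P(red|Box 3) = 0.25; P(red|Box 4) = 0.3333; P(red|Box 5) = 0.5833.
Prior × likelihood for each source: 0.23·0.5294=0.1218, 0.04·0.5=0.02000, 0.27·0.25=0.06750, 0.15·0.3333=0.05000, 0.31·0.5833=0.1808. Summing gives P(red) = 0.44010.
P(Box 2 | red) = 0.02000 / 0.44010 = 0.045.

Posterior probability ≈ 0.045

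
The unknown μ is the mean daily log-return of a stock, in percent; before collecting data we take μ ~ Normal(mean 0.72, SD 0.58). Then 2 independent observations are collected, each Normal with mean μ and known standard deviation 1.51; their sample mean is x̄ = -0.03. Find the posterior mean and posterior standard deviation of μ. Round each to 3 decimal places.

Posterior mean ≈ 0.549; posterior SD ≈ 0.510

Prior precision 1/τ₀² = 1/0.58² = 2.97265; data precision n/σ² = 2/1.51² = 0.877155.
Posterior precision = 2.97265 + 0.877155 = 3.84981, giving posterior SD = 1/√3.84981 = 0.510.
Posterior mean = (2.97265·0.72 + 0.877155·-0.03) / 3.84981 = 0.549.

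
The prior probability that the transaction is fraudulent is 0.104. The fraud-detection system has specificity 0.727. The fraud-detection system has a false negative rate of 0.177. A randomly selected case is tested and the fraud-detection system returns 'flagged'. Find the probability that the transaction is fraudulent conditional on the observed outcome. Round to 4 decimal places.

Let H be the event that the transaction is fraudulent. P(H) = 0.104, so P(¬H) = 0.896. With E the 'flagged' result, P(E|H) = 0.823 and P(E|¬H) = 0.273.
P(E) = 0.823·0.104 + 0.273·0.896 = 0.085592 + 0.24461 = 0.33020.
By Bayes' theorem, P(H|E) = 0.085592 / 0.33020 = 0.2592.

P(H | E) ≈ 0.2592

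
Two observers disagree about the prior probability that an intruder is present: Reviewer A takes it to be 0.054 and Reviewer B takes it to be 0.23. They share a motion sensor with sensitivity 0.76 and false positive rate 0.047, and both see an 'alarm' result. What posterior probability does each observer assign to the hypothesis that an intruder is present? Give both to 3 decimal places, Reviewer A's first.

The likelihood ratio for an 'alarm' result is 0.76/0.047 = 16.170.
Reviewer A: prior odds 0.054/0.946 = 0.057082; posterior odds 0.92304; posterior probability 0.480.
Reviewer B: prior odds 0.23/0.77 = 0.29870; posterior odds 4.8301; posterior probability 0.828.

Reviewer A: 0.480; Reviewer B: 0.828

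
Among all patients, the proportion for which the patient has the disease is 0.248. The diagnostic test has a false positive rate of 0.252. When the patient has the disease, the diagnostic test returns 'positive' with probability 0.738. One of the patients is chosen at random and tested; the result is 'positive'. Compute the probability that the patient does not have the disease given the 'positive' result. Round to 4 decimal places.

Let H be the event that the patient has the disease. P(H) = 0.248, so P(¬H) = 0.752. With E the 'positive' result, P(E|H) = 0.738 and P(E|¬H) = 0.252.
P(E) = 0.738·0.248 + 0.252·0.752 = 0.18302 + 0.18950 = 0.37253.
By Bayes' theorem, P(H|E) = 0.18302 / 0.37253 = 0.4913. Hence P(¬H|E) = 1 − 0.4913 = 0.5087.

P(¬H | E) ≈ 0.5087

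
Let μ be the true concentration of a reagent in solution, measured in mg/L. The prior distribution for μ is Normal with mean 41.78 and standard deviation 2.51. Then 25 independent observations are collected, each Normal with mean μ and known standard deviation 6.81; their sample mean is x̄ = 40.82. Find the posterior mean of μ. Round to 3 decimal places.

Posterior mean ≈ 41.038

With known σ, the Normal prior is conjugate. Weight on the data is w = (n/σ²)/(n/σ² + 1/τ₀²) = 0.539071/(0.539071+0.158728) = 0.77253.
Posterior mean = w·x̄ + (1−w)·μ₀ = 0.77253·40.82 + 0.22747·41.78 = 41.038.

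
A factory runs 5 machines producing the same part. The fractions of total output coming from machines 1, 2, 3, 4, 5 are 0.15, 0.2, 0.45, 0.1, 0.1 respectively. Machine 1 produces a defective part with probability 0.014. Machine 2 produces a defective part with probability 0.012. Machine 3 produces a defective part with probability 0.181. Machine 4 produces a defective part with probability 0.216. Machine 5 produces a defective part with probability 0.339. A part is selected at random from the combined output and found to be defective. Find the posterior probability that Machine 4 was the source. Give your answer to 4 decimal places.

Tabulate prior·likelihood by source: [1] prior 0.15, lik 0.014, product 0.002100; [2] prior 0.2, lik 0.012, product 0.002400; [3] prior 0.45, lik 0.181, product 0.08145; [4] prior 0.1, lik 0.216, product 0.02160; [5] prior 0.1, lik 0.339, product 0.03390.
Normalizing constant = 0.14145; the posterior for Machine 4 is its product over the sum, 0.02160/0.14145 = 0.1527.

Posterior probability ≈ 0.1527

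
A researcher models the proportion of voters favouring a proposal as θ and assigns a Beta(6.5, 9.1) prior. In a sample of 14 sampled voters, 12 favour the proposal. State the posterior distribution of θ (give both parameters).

Posterior: Beta(18.5, 11.1)

Observing 12 successes and 2 failures updates Beta(6.5, 9.1) by adding the success and failure counts to the two shape parameters: α = 6.5+12 = 18.5, β = 9.1+2 = 11.1.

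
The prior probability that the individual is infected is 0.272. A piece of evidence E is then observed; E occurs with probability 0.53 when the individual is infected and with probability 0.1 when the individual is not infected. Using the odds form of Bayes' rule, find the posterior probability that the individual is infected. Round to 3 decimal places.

Posterior probability ≈ 0.664

Prior odds = 0.272/(1−0.272) = 0.37363.
Likelihood ratio for E = 0.53/0.1 = 5.3000.
Posterior odds = prior odds × LR = 1.9802.
Posterior probability = odds/(1+odds) = 1.9802/2.9802 = 0.664.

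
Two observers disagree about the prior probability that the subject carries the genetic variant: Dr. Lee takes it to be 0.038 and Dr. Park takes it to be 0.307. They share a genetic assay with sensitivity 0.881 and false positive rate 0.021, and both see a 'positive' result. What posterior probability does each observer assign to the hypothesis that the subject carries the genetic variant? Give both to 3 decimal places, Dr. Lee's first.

Dr. Lee: 0.624; Dr. Park: 0.949

The likelihood ratio for a 'positive' result is 0.881/0.021 = 41.952.
Dr. Lee: prior odds 0.038/0.962 = 0.039501; posterior odds 1.6572; posterior probability 0.624.
Dr. Park: prior odds 0.307/0.693 = 0.44300; posterior odds 18.585; posterior probability 0.949.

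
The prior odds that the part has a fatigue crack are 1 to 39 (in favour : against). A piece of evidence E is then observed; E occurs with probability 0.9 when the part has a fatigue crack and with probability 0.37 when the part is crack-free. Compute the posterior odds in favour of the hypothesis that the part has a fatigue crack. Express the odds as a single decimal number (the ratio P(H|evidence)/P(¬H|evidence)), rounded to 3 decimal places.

Prior odds = 1/39 = 0.025641.
Likelihood ratio for E = 0.9/0.37 = 2.4324.
Posterior odds = prior odds × LR = 0.062370.

Posterior odds ≈ 0.062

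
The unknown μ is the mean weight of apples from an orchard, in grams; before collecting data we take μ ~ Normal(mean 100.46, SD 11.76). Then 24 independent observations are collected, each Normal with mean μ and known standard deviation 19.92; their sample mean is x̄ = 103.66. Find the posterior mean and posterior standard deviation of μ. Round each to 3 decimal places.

Posterior mean ≈ 103.318; posterior SD ≈ 3.843

Prior precision 1/τ₀² = 1/11.76² = 0.00723078; data precision n/σ² = 24/19.92² = 0.0604829.
Posterior precision = 0.00723078 + 0.0604829 = 0.0677137, giving posterior SD = 1/√0.0677137 = 3.843.
Posterior mean = (0.00723078·100.46 + 0.0604829·103.66) / 0.0677137 = 103.318.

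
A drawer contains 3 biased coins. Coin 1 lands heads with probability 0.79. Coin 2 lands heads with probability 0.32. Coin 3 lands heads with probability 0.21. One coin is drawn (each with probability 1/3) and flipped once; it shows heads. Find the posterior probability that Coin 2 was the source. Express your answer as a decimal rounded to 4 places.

P(heads|C1) = 0.79; P(heads|C2) = 0.32; P(heads|C3) = 0.21.
Prior × likelihood for each source: 0.333333·0.79=0.2633, 0.333333·0.32=0.1067, 0.333333·0.21=0.07000. Summing gives P(heads) = 0.44000.
P(Coin 2 | heads) = 0.1067 / 0.44000 = 0.2424.

Posterior probability ≈ 0.2424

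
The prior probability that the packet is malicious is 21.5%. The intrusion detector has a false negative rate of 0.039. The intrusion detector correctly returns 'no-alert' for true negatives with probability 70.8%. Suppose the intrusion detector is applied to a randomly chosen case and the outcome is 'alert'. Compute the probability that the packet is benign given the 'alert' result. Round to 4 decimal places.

P(¬H | E) ≈ 0.5259

Let H be the event that the packet is malicious. P(H) = 0.215, so P(¬H) = 0.785. With E the 'alert' result, P(E|H) = 0.961 and P(E|¬H) = 0.292.
P(E) = 0.961·0.215 + 0.292·0.785 = 0.20661 + 0.22922 = 0.43583.
By Bayes' theorem, P(H|E) = 0.20661 / 0.43583 = 0.4741. Hence P(¬H|E) = 1 − 0.4741 = 0.5259.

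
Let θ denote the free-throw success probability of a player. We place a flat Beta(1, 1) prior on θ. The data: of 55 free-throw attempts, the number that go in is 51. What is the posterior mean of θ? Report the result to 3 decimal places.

Posterior mean ≈ 0.912

Observing 51 successes and 4 failures updates Beta(1, 1) by adding the success and failure counts to the two shape parameters: α = 1+51 = 52, β = 1+4 = 5.
E[θ | data] = 52/(52+5) = 0.912.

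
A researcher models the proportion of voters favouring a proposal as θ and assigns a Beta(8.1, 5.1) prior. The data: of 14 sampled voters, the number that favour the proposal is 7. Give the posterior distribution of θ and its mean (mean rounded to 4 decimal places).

Observing 7 successes and 7 failures updates Beta(8.1, 5.1) by adding the success and failure counts to the two shape parameters: α = 8.1+7 = 15.1, β = 5.1+7 = 12.1.
E[θ | data] = 15.1/(15.1+12.1) = 0.5551.

Posterior: Beta(15.1, 12.1); mean ≈ 0.5551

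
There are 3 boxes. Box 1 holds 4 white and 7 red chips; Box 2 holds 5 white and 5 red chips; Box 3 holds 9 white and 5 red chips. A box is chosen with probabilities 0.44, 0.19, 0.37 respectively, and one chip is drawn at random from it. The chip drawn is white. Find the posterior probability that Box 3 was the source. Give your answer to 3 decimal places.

Posterior probability ≈ 0.483

P(white|Box 1) = 0.3636; P(white|Box 2) = 0.5; P(white|Box 3) = 0.6429.
Prior × likelihood for each source: 0.44·0.3636=0.1600, 0.19·0.5=0.09500, 0.37·0.6429=0.2379. Summing gives P(white) = 0.49286.
P(Box 3 | white) = 0.2379 / 0.49286 = 0.483.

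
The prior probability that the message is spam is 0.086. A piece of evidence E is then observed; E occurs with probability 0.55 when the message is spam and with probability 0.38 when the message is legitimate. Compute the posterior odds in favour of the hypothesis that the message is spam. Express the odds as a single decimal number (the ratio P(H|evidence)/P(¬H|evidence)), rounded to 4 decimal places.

Posterior odds ≈ 0.1362

Prior odds = 0.086/(1−0.086) = 0.094092. In log-odds, ln(0.094092) = -2.3635.
Add log likelihood ratio: ln(1.4474) = 0.36975.
Posterior log-odds = -1.9937, so posterior odds = exp(-1.9937) = 0.13619.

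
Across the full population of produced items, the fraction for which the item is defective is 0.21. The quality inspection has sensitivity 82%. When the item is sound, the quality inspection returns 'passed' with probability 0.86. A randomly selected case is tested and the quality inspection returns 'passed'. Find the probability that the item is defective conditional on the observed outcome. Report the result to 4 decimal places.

P(H | E) ≈ 0.0527

Write H for 'the item is defective'. Prior odds H:¬H = 0.21/0.79 = 0.26582. For the 'passed' outcome, the likelihood ratio is 0.18/0.86 = 0.20930.
Posterior odds = 0.26582 × 0.20930 = 0.055637, so P(H|E) = 0.055637/(1+0.055637) = 0.0527.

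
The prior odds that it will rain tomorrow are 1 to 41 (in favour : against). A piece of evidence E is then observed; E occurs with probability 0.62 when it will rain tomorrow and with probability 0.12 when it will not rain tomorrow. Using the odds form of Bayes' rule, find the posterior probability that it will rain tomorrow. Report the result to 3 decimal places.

Posterior probability ≈ 0.112

Prior odds = 1/41 = 0.024390. In log-odds, ln(0.024390) = -3.7136.
Add log likelihood ratio: ln(5.1667) = 1.6422.
Posterior log-odds = -2.0713, so posterior odds = exp(-2.0713) = 0.12602. Converting, P(H|E) = 0.12602/1.1260 = 0.112.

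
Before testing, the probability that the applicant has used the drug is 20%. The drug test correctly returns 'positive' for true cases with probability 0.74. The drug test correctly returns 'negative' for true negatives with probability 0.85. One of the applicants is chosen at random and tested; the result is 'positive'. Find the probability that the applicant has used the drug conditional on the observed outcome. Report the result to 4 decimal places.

Write H for 'the applicant has used the drug'. Prior odds H:¬H = 0.2/0.8 = 0.25000. For the 'positive' outcome, the likelihood ratio is 0.74/0.15 = 4.9333.
Posterior odds = 0.25000 × 4.9333 = 1.2333, so P(H|E) = 1.2333/(1+1.2333) = 0.5522.

P(H | E) ≈ 0.5522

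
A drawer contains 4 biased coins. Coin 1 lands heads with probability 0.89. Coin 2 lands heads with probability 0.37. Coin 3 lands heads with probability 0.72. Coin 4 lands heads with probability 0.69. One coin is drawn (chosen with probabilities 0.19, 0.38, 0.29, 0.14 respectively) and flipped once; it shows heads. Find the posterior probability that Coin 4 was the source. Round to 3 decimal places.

P(heads|C1) = 0.89; P(heads|C2) = 0.37; P(heads|C3) = 0.72; P(heads|C4) = 0.69.
Prior × likelihood for each source: 0.19·0.89=0.1691, 0.38·0.37=0.1406, 0.29·0.72=0.2088, 0.14·0.69=0.09660. Summing gives P(heads) = 0.61510.
P(Coin 4 | heads) = 0.09660 / 0.61510 = 0.157.

Posterior probability ≈ 0.157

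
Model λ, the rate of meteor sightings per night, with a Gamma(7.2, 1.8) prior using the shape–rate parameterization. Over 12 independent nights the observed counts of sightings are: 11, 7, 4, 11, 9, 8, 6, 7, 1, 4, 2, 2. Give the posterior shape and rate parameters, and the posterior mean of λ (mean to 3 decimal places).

Posterior: Gamma(shape=79.2, rate=13.8); mean ≈ 5.739

Total count ∑xᵢ = 72 over n = 12 nights.
Gamma is conjugate to the Poisson likelihood: posterior is Gamma(shape = 7.2+72 = 79.2, rate = 1.8+12 = 13.8).
E[λ | data] = 79.2/13.8 = 5.739.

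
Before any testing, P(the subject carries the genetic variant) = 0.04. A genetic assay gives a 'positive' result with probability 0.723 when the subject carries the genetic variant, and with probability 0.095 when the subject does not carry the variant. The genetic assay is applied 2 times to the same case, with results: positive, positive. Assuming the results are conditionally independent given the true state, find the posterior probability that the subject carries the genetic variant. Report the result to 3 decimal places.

Let H be the event that the subject carries the genetic variant; start with P(H) = 0.04. P('positive'|H) = 0.723, P('positive'|¬H) = 0.095.
Update on result 1 ('positive'): P(H) ← 0.723·0.0400 / (0.723·0.0400 + 0.095·0.9600) = 0.028920/0.12012 = 0.2408.
Update on result 2 ('positive'): P(H) ← 0.723·0.2408 / (0.723·0.2408 + 0.095·0.7592) = 0.17407/0.24620 = 0.7070.

Posterior P(H) ≈ 0.707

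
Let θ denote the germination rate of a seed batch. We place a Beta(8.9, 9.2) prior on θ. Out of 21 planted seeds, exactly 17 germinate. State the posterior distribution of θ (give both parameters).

The binomial likelihood is conjugate to the Beta prior: with 17 successes and 4 failures, the posterior is Beta(8.9+17, 9.2+4) = Beta(25.9, 13.2).

Posterior: Beta(25.9, 13.2)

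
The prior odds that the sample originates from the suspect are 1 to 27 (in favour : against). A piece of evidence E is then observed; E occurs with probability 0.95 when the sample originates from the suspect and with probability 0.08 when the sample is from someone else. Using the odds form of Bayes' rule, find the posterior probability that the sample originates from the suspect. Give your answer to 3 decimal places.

Prior odds = 1/27 = 0.037037.
Likelihood ratio for E = 0.95/0.08 = 11.875.
Posterior odds = prior odds × LR = 0.43981.
Posterior probability = odds/(1+odds) = 0.43981/1.4398 = 0.305.

Posterior probability ≈ 0.305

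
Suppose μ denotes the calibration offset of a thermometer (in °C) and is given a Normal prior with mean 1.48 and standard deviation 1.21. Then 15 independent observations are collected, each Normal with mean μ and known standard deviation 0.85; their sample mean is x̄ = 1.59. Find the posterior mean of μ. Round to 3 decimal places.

With known σ, the Normal prior is conjugate. Weight on the data is w = (n/σ²)/(n/σ² + 1/τ₀²) = 20.7612/(20.7612+0.683013) = 0.96815.
Posterior mean = w·x̄ + (1−w)·μ₀ = 0.96815·1.59 + 0.031851·1.48 = 1.586.

Posterior mean ≈ 1.586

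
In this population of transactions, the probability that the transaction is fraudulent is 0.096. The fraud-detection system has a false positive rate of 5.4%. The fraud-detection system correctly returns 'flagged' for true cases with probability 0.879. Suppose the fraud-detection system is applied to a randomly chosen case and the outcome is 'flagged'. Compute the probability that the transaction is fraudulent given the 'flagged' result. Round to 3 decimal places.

P(H | E) ≈ 0.634

Let H be the event that the transaction is fraudulent. P(H) = 0.096, so P(¬H) = 0.904. With E the 'flagged' result, P(E|H) = 0.879 and P(E|¬H) = 0.054.
P(E) = 0.879·0.096 + 0.054·0.904 = 0.084384 + 0.048816 = 0.13320.
By Bayes' theorem, P(H|E) = 0.084384 / 0.13320 = 0.634.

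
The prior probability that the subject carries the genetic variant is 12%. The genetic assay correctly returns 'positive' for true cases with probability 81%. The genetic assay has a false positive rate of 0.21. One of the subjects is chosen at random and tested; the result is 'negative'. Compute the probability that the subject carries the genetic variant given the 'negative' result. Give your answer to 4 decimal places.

P(H | E) ≈ 0.0318

Let H be the event that the subject carries the genetic variant. P(H) = 0.12, so P(¬H) = 0.88. With E the 'negative' result, P(E|H) = 0.19 and P(E|¬H) = 0.79.
P(E) = 0.19·0.12 + 0.79·0.88 = 0.022800 + 0.69520 = 0.71800.
By Bayes' theorem, P(H|E) = 0.022800 / 0.71800 = 0.0318.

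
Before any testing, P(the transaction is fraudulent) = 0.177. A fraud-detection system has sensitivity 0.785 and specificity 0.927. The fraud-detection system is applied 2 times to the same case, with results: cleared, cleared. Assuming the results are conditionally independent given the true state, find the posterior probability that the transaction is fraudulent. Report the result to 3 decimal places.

Posterior P(H) ≈ 0.011

With H the event that the transaction is fraudulent, the joint likelihood of the observed sequence is P(data|H) = 0.215·0.215 = 0.046225 and P(data|¬H) = 0.927·0.927 = 0.85933.
Bayes: P(H|data) = 0.177·0.046225 / (0.177·0.046225 + 0.823·0.85933) = 0.0081818/0.71541 = 0.0114.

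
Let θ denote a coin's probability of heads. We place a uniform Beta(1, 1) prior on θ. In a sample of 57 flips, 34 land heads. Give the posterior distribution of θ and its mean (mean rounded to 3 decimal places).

Posterior: Beta(35, 24); mean ≈ 0.593

Observing 34 successes and 23 failures updates Beta(1, 1) by adding the success and failure counts to the two shape parameters: α = 1+34 = 35, β = 1+23 = 24.
E[θ | data] = 35/(35+24) = 0.593.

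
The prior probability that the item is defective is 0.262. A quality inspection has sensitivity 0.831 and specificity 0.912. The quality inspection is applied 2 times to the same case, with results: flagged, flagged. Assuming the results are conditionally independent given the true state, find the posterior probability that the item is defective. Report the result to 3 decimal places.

Let H be the event that the item is defective; start with P(H) = 0.262. P('flagged'|H) = 0.831, P('flagged'|¬H) = 0.088.
Update on result 1 ('flagged'): P(H) ← 0.831·0.2620 / (0.831·0.2620 + 0.088·0.7380) = 0.21772/0.28267 = 0.7702.
Update on result 2 ('flagged'): P(H) ← 0.831·0.7702 / (0.831·0.7702 + 0.088·0.2298) = 0.64007/0.66029 = 0.9694.

Posterior P(H) ≈ 0.969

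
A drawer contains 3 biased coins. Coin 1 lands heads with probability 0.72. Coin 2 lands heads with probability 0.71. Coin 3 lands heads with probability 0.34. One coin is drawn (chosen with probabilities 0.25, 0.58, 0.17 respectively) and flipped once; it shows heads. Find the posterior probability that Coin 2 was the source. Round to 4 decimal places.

Tabulate prior·likelihood by source: [1] prior 0.25, lik 0.72, product 0.1800; [2] prior 0.58, lik 0.71, product 0.4118; [3] prior 0.17, lik 0.34, product 0.05780.
Normalizing constant = 0.64960; the posterior for Coin 2 is its product over the sum, 0.4118/0.64960 = 0.6339.

Posterior probability ≈ 0.6339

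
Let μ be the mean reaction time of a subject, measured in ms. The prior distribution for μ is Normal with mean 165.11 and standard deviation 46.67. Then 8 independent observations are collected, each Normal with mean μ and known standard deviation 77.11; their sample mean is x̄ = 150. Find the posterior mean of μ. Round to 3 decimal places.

With known σ, the Normal prior is conjugate. Weight on the data is w = (n/σ²)/(n/σ² + 1/τ₀²) = 0.00134545/(0.00134545+0.00045912) = 0.74558.
Posterior mean = w·x̄ + (1−w)·μ₀ = 0.74558·150 + 0.25442·165.11 = 153.844.

Posterior mean ≈ 153.844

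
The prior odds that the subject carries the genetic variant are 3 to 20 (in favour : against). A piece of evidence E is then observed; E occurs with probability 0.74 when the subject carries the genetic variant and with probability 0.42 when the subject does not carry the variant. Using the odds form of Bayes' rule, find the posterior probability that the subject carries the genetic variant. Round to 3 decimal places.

Prior odds = 3/20 = 0.15000. In log-odds, ln(0.15000) = -1.8971.
Add log likelihood ratio: ln(1.7619) = 0.56640.
Posterior log-odds = -1.3307, so posterior odds = exp(-1.3307) = 0.26429. Converting, P(H|E) = 0.26429/1.2643 = 0.209.

Posterior probability ≈ 0.209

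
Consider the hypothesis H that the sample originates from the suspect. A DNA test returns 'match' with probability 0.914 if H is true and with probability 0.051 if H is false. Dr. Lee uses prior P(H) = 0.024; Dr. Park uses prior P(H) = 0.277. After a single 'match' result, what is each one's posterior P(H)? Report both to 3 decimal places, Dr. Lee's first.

The likelihood ratio for a 'match' result is 0.914/0.051 = 17.922.
Dr. Lee: prior odds 0.024/0.976 = 0.024590; posterior odds 0.44069; posterior probability 0.306.
Dr. Park: prior odds 0.277/0.723 = 0.38313; posterior odds 6.8662; posterior probability 0.873.

Dr. Lee: 0.306; Dr. Park: 0.873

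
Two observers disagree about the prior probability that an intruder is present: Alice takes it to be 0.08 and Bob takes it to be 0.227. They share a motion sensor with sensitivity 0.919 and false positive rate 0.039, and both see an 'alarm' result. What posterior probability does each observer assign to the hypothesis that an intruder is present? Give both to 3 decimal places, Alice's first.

P('+'|H) = 0.919, P('+'|¬H) = 0.039.
Alice: numerator 0.919·0.08 = 0.073520; evidence = 0.073520+0.039·0.92 = 0.10940; posterior = 0.672.
Bob: numerator 0.919·0.227 = 0.20861; evidence = 0.20861+0.039·0.773 = 0.23876; posterior = 0.874.

Alice: 0.672; Bob: 0.874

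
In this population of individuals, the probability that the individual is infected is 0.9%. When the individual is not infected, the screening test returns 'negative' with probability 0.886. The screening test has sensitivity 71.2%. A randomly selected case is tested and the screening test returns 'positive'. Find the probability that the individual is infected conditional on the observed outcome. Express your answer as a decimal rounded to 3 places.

P(H | E) ≈ 0.054

Write H for 'the individual is infected'. Prior odds H:¬H = 0.009/0.991 = 0.0090817. For the 'positive' outcome, the likelihood ratio is 0.712/0.114 = 6.2456.
Posterior odds = 0.0090817 × 6.2456 = 0.056721, so P(H|E) = 0.056721/(1+0.056721) = 0.054.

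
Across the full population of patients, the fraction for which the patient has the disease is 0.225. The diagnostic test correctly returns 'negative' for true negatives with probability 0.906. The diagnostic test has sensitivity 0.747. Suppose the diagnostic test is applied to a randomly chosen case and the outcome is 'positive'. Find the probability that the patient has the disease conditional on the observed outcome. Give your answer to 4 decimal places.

P(H | E) ≈ 0.6976

Let H be the event that the patient has the disease. P(H) = 0.225, so P(¬H) = 0.775. With E the 'positive' result, P(E|H) = 0.747 and P(E|¬H) = 0.094.
P(E) = 0.747·0.225 + 0.094·0.775 = 0.16808 + 0.072850 = 0.24093.
By Bayes' theorem, P(H|E) = 0.16808 / 0.24093 = 0.6976.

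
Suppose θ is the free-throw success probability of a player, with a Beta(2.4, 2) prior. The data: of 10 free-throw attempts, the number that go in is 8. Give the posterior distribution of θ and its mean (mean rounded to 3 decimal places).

Posterior: Beta(10.4, 4); mean ≈ 0.722

Observing 8 successes and 2 failures updates Beta(2.4, 2) by adding the success and failure counts to the two shape parameters: α = 2.4+8 = 10.4, β = 2+2 = 4.
E[θ | data] = 10.4/(10.4+4) = 0.722.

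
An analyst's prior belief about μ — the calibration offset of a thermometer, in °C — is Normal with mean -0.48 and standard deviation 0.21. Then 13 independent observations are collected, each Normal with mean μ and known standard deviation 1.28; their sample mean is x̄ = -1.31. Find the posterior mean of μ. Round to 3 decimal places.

Posterior mean ≈ -0.695

Prior precision 1/τ₀² = 1/0.21² = 22.6757; data precision n/σ² = 13/1.28² = 7.93457.
Posterior precision = 22.6757 + 7.93457 = 30.6103.
Posterior mean = (22.6757·-0.48 + 7.93457·-1.31) / 30.6103 = -0.695.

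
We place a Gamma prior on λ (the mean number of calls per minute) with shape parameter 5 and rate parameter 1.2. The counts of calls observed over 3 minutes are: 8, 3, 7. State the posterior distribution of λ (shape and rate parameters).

Total count ∑xᵢ = 18 over n = 3 minutes.
Gamma is conjugate to the Poisson likelihood: posterior is Gamma(shape = 5+18 = 23, rate = 1.2+3 = 4.2).

Posterior: Gamma(shape=23, rate=4.2)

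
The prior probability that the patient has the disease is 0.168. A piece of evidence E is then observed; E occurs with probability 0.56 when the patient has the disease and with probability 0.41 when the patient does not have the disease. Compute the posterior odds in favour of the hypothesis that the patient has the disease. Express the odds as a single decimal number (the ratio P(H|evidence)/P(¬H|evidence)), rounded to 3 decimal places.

Prior odds = 0.168/(1−0.168) = 0.20192.
Likelihood ratio for E = 0.56/0.41 = 1.3659.
Posterior odds = prior odds × LR = 0.27580.

Posterior odds ≈ 0.276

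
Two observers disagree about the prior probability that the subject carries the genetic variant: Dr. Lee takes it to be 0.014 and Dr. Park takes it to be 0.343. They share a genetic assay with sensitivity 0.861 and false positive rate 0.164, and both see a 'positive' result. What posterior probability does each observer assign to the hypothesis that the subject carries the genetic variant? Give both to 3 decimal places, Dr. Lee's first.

Dr. Lee: 0.069; Dr. Park: 0.733

The likelihood ratio for a 'positive' result is 0.861/0.164 = 5.2500.
Dr. Lee: prior odds 0.014/0.986 = 0.014199; posterior odds 0.074544; posterior probability 0.069.
Dr. Park: prior odds 0.343/0.657 = 0.52207; posterior odds 2.7409; posterior probability 0.733.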